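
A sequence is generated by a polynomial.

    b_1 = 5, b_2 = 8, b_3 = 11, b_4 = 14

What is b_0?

First differences: 3, 3, 3
The first differences are constant at 3.
Work back: 5 − 3 = 2

2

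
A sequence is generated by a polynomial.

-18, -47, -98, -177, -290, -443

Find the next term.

-642

Δ: -29, -51, -79, -113, -153
Δ²: -22, -28, -34, -40
Δ³: -6, -6, -6
The third differences are constant (-6).
-40 − 6 = -46;  -153 − 46 = -199;  -443 − 199 = -642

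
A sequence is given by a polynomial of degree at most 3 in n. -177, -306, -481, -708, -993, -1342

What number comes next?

-129  -175  -227  -285  -349
-46  -52  -58  -64
-6  -6  -6
The third differences are constant (-6).
-64 − 6 = -70;  -349 − 70 = -419;  -1342 − 419 = -1761

-1761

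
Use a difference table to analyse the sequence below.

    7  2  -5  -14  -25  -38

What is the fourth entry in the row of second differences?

-2

Δ: -5, -7, -9, -11, -13
Δ²: -2, -2, -2, -2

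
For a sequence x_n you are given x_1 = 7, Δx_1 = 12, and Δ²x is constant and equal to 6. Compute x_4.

61

Build the table forward from the leading diagonal:
Second differences: 6, 6, 6, 6
First differences: 12, 18, 24, 30
x: 7, 19, 37, 61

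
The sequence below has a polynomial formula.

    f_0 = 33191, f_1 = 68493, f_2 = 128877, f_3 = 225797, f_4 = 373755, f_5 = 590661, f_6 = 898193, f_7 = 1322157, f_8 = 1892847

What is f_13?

8366997

35302, 60384, 96920, 147958, 216906, 307532, 423964, 570690
25082, 36536, 51038, 68948, 90626, 116432, 146726
11454, 14502, 17910, 21678, 25806, 30294
3048, 3408, 3768, 4128, 4488
360, 360, 360, 360
Fifth differences constant at 360.
4488 + 360 = 4848;  30294 + 4848 = 35142;  146726 + 35142 = 181868;  570690 + 181868 = 752558;  1892847 + 752558 = 2645405
4848 + 360 = 5208;  35142 + 5208 = 40350;  181868 + 40350 = 222218;  752558 + 222218 = 974776;  2645405 + 974776 = 3620181
5208 + 360 = 5568;  40350 + 5568 = 45918;  222218 + 45918 = 268136;  974776 + 268136 = 1242912;  3620181 + 1242912 = 4863093
5568 + 360 = 5928;  45918 + 5928 = 51846;  268136 + 51846 = 319982;  1242912 + 319982 = 1562894;  4863093 + 1562894 = 6425987
5928 + 360 = 6288;  51846 + 6288 = 58134;  319982 + 58134 = 378116;  1562894 + 378116 = 1941010;  6425987 + 1941010 = 8366997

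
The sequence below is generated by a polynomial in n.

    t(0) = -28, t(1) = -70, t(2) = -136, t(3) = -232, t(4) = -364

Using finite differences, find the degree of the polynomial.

D1: -42, -66, -96, -132
D2: -24, -30, -36
D3: -6, -6
The third differences are constant, so the polynomial has degree 3.

3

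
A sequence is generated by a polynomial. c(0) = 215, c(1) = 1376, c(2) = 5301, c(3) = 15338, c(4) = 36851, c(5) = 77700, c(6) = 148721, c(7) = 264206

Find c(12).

2311211

First differences: 1161  3925  10037  21513  40849  71021  115485
Second differences: 2764  6112  11476  19336  30172  44464
Third differences: 3348  5364  7860  10836  14292
Fourth differences: 2016  2496  2976  3456
Fifth differences: 480  480  480
Fifth differences constant at 480.
3456 + 480 = 3936;  14292 + 3936 = 18228;  44464 + 18228 = 62692;  115485 + 62692 = 178177;  264206 + 178177 = 442383
3936 + 480 = 4416;  18228 + 4416 = 22644;  62692 + 22644 = 85336;  178177 + 85336 = 263513;  442383 + 263513 = 705896
4416 + 480 = 4896;  22644 + 4896 = 27540;  85336 + 27540 = 112876;  263513 + 112876 = 376389;  705896 + 376389 = 1082285
4896 + 480 = 5376;  27540 + 5376 = 32916;  112876 + 32916 = 145792;  376389 + 145792 = 522181;  1082285 + 522181 = 1604466
5376 + 480 = 5856;  32916 + 5856 = 38772;  145792 + 38772 = 184564;  522181 + 184564 = 706745;  1604466 + 706745 = 2311211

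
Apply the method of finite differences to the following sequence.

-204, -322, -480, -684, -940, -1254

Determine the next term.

-1632

-118, -158, -204, -256, -314
-40, -46, -52, -58
-6, -6, -6
Constant third difference = -6, so extend:
-58 − 6 = -64;  -314 − 64 = -378;  -1254 − 378 = -1632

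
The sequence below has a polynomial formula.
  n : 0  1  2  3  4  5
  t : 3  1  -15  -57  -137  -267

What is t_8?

-1077

D1: -2, -16, -42, -80, -130
D2: -14, -26, -38, -50
D3: -12, -12, -12
Third differences constant at -12.
-50 − 12 = -62;  -130 − 62 = -192;  -267 − 192 = -459
-62 − 12 = -74;  -192 − 74 = -266;  -459 − 266 = -725
-74 − 12 = -86;  -266 − 86 = -352;  -725 − 352 = -1077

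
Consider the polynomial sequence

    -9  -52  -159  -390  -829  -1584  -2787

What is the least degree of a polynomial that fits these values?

First differences: -43, -107, -231, -439, -755, -1203
Second differences: -64, -124, -208, -316, -448
Third differences: -60, -84, -108, -132
Fourth differences: -24, -24, -24
The fourth differences are constant, so the polynomial has degree 4.

4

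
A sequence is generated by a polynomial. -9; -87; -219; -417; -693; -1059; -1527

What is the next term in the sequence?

-78  -132  -198  -276  -366  -468
-54  -66  -78  -90  -102
-12  -12  -12  -12
The third differences are constant (-12).
-102 − 12 = -114;  -468 − 114 = -582;  -1527 − 582 = -2109

-2109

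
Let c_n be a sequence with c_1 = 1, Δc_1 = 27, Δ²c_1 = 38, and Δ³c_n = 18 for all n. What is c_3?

93

Build the table forward from the leading diagonal:
D3: 18, 18, 18
D2: 38, 56, 74
D1: 27, 65, 121
c: 1, 28, 93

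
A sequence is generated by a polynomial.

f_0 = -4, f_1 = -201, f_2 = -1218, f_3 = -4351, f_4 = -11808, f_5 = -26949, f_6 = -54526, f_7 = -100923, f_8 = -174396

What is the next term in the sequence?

-285313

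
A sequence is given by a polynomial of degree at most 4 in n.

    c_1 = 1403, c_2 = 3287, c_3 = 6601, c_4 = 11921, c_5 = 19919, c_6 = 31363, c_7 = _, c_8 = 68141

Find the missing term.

47117

Using the first 6 terms:
D1: 1884  3314  5320  7998  11444
D2: 1430  2006  2678  3446
D3: 576  672  768
D4: 96  96
Constant fourth difference = 96.
Extend forward: 768 + 96 = 864;  3446 + 864 = 4310;  11444 + 4310 = 15754;  31363 + 15754 = 47117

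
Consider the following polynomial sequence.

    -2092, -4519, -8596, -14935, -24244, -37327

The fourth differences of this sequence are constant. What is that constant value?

First differences: -2427, -4077, -6339, -9309, -13083
Second differences: -1650, -2262, -2970, -3774
Third differences: -612, -708, -804
Fourth differences: -96, -96

-96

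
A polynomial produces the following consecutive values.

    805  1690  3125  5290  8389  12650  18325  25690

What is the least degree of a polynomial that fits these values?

4

885, 1435, 2165, 3099, 4261, 5675, 7365
550, 730, 934, 1162, 1414, 1690
180, 204, 228, 252, 276
24, 24, 24, 24
The fourth differences are constant, so the polynomial has degree 4.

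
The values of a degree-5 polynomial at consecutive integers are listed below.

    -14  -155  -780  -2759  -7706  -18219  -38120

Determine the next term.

-72695

Δ: -141  -625  -1979  -4947  -10513  -19901
Δ²: -484  -1354  -2968  -5566  -9388
Δ³: -870  -1614  -2598  -3822
Δ⁴: -744  -984  -1224
Δ⁵: -240  -240
Fifth differences constant at -240.
-1224 − 240 = -1464;  -3822 − 1464 = -5286;  -9388 − 5286 = -14674;  -19901 − 14674 = -34575;  -38120 − 34575 = -72695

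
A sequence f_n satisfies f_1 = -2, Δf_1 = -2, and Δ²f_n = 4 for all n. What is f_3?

-2

Build the table forward from the leading diagonal:
Δ²: 4  4  4
Δ: -2  2  6
f: -2  -4  -2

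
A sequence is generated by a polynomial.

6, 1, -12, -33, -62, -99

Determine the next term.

D1: -5  -13  -21  -29  -37
D2: -8  -8  -8  -8
Second differences constant at -8.
-37 − 8 = -45;  -99 − 45 = -144

-144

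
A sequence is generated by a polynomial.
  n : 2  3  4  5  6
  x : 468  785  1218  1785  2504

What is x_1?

D1: 317  433  567  719
D2: 116  134  152
D3: 18  18
The third differences are constant at 18.
Work back: 116 − 18 = 98;  317 − 98 = 219;  468 − 219 = 249

249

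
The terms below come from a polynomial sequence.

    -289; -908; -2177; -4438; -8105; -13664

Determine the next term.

-619, -1269, -2261, -3667, -5559
-650, -992, -1406, -1892
-342, -414, -486
-72, -72
Fourth differences constant at -72.
-486 − 72 = -558;  -1892 − 558 = -2450;  -5559 − 2450 = -8009;  -13664 − 8009 = -21673

-21673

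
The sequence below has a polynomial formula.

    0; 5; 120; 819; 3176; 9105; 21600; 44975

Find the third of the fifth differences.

D1: 5, 115, 699, 2357, 5929, 12495, 23375
D2: 110, 584, 1658, 3572, 6566, 10880
D3: 474, 1074, 1914, 2994, 4314
D4: 600, 840, 1080, 1320
D5: 240, 240, 240

240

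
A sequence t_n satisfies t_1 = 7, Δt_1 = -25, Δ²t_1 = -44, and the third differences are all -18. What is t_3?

-87

Build the table forward from the leading diagonal:
Third differences: -18  -18  -18
Second differences: -44  -62  -80
First differences: -25  -69  -131
t: 7  -18  -87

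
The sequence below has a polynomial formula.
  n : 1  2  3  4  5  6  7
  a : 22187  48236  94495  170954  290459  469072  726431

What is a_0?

8854

D1: 26049, 46259, 76459, 119505, 178613, 257359
D2: 20210, 30200, 43046, 59108, 78746
D3: 9990, 12846, 16062, 19638
D4: 2856, 3216, 3576
D5: 360, 360
The fifth differences are constant at 360.
Work back: 2856 − 360 = 2496;  9990 − 2496 = 7494;  20210 − 7494 = 12716;  26049 − 12716 = 13333;  22187 − 13333 = 8854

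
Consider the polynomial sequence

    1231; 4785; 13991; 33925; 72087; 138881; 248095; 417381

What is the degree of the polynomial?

5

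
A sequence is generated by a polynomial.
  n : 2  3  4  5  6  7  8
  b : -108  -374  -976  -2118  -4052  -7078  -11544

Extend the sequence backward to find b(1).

-22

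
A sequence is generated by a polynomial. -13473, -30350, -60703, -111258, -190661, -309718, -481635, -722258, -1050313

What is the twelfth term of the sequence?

-2794570

First differences: -16877 , -30353 , -50555 , -79403 , -119057 , -171917 , -240623 , -328055
Second differences: -13476 , -20202 , -28848 , -39654 , -52860 , -68706 , -87432
Third differences: -6726 , -8646 , -10806 , -13206 , -15846 , -18726
Fourth differences: -1920 , -2160 , -2400 , -2640 , -2880
Fifth differences: -240 , -240 , -240 , -240
Fifth differences constant at -240.
-2880 − 240 = -3120;  -18726 − 3120 = -21846;  -87432 − 21846 = -109278;  -328055 − 109278 = -437333;  -1050313 − 437333 = -1487646
-3120 − 240 = -3360;  -21846 − 3360 = -25206;  -109278 − 25206 = -134484;  -437333 − 134484 = -571817;  -1487646 − 571817 = -2059463
-3360 − 240 = -3600;  -25206 − 3600 = -28806;  -134484 − 28806 = -163290;  -571817 − 163290 = -735107;  -2059463 − 735107 = -2794570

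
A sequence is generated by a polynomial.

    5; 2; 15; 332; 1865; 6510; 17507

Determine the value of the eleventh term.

D1: -3 , 13 , 317 , 1533 , 4645 , 10997
D2: 16 , 304 , 1216 , 3112 , 6352
D3: 288 , 912 , 1896 , 3240
D4: 624 , 984 , 1344
D5: 360 , 360
Fifth differences constant at 360.
1344 + 360 = 1704;  3240 + 1704 = 4944;  6352 + 4944 = 11296;  10997 + 11296 = 22293;  17507 + 22293 = 39800
1704 + 360 = 2064;  4944 + 2064 = 7008;  11296 + 7008 = 18304;  22293 + 18304 = 40597;  39800 + 40597 = 80397
2064 + 360 = 2424;  7008 + 2424 = 9432;  18304 + 9432 = 27736;  40597 + 27736 = 68333;  80397 + 68333 = 148730
2424 + 360 = 2784;  9432 + 2784 = 12216;  27736 + 12216 = 39952;  68333 + 39952 = 108285;  148730 + 108285 = 257015

257015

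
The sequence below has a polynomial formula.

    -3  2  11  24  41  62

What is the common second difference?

4

D1: 5, 9, 13, 17, 21
D2: 4, 4, 4, 4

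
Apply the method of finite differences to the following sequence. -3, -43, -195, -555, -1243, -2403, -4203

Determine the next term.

-6835

-40, -152, -360, -688, -1160, -1800
-112, -208, -328, -472, -640
-96, -120, -144, -168
-24, -24, -24
The fourth differences are constant (-24).
-168 − 24 = -192;  -640 − 192 = -832;  -1800 − 832 = -2632;  -4203 − 2632 = -6835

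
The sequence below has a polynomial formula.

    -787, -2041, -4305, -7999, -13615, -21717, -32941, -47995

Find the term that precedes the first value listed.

-195

Δ: -1254  -2264  -3694  -5616  -8102  -11224  -15054
Δ²: -1010  -1430  -1922  -2486  -3122  -3830
Δ³: -420  -492  -564  -636  -708
Δ⁴: -72  -72  -72  -72
The fourth differences are constant at -72.
Work back: -420 + 72 = -348;  -1010 + 348 = -662;  -1254 + 662 = -592;  -787 + 592 = -195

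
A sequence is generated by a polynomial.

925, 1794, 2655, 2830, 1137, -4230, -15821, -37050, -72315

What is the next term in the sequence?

D1: 869, 861, 175, -1693, -5367, -11591, -21229, -35265
D2: -8, -686, -1868, -3674, -6224, -9638, -14036
D3: -678, -1182, -1806, -2550, -3414, -4398
D4: -504, -624, -744, -864, -984
D5: -120, -120, -120, -120
The fifth differences are constant (-120).
-984 − 120 = -1104;  -4398 − 1104 = -5502;  -14036 − 5502 = -19538;  -35265 − 19538 = -54803;  -72315 − 54803 = -127118

-127118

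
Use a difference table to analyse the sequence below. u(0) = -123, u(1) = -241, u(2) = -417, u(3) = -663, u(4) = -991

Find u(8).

-3363

First differences: -118  -176  -246  -328
Second differences: -58  -70  -82
Third differences: -12  -12
Third differences constant at -12.
-82 − 12 = -94;  -328 − 94 = -422;  -991 − 422 = -1413
-94 − 12 = -106;  -422 − 106 = -528;  -1413 − 528 = -1941
-106 − 12 = -118;  -528 − 118 = -646;  -1941 − 646 = -2587
-118 − 12 = -130;  -646 − 130 = -776;  -2587 − 776 = -3363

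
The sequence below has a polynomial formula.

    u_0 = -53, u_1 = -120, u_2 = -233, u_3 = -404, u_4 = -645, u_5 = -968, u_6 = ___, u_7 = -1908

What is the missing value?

Using the first 6 terms:
-67, -113, -171, -241, -323
-46, -58, -70, -82
-12, -12, -12
Constant third difference = -12.
Extend forward: -82 − 12 = -94;  -323 − 94 = -417;  -968 − 417 = -1385

-1385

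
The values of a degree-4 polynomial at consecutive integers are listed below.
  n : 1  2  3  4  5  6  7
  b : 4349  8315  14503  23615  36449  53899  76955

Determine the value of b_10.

191099

Δ: 3966 , 6188 , 9112 , 12834 , 17450 , 23056
Δ²: 2222 , 2924 , 3722 , 4616 , 5606
Δ³: 702 , 798 , 894 , 990
Δ⁴: 96 , 96 , 96
Fourth differences constant at 96.
990 + 96 = 1086;  5606 + 1086 = 6692;  23056 + 6692 = 29748;  76955 + 29748 = 106703
1086 + 96 = 1182;  6692 + 1182 = 7874;  29748 + 7874 = 37622;  106703 + 37622 = 144325
1182 + 96 = 1278;  7874 + 1278 = 9152;  37622 + 9152 = 46774;  144325 + 46774 = 191099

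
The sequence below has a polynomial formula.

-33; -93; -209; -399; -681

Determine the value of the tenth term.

-4101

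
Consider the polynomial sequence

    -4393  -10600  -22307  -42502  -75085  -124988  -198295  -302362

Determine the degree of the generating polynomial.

5

-6207, -11707, -20195, -32583, -49903, -73307, -104067
-5500, -8488, -12388, -17320, -23404, -30760
-2988, -3900, -4932, -6084, -7356
-912, -1032, -1152, -1272
-120, -120, -120
The fifth differences are constant, so the polynomial has degree 5.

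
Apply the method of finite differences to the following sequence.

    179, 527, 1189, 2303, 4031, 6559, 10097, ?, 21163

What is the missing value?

Using the first 7 terms:
Δ: 348  662  1114  1728  2528  3538
Δ²: 314  452  614  800  1010
Δ³: 138  162  186  210
Δ⁴: 24  24  24
Constant fourth difference = 24.
Extend forward: 210 + 24 = 234;  1010 + 234 = 1244;  3538 + 1244 = 4782;  10097 + 4782 = 14879

14879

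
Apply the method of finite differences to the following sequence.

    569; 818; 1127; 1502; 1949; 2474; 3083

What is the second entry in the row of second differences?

D1: 249, 309, 375, 447, 525, 609
D2: 60, 66, 72, 78, 84
D3: 6, 6, 6, 6

66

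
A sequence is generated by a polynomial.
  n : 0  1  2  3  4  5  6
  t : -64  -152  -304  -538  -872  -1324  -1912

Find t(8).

Δ: -88, -152, -234, -334, -452, -588
Δ²: -64, -82, -100, -118, -136
Δ³: -18, -18, -18, -18
Third differences constant at -18.
-136 − 18 = -154;  -588 − 154 = -742;  -1912 − 742 = -2654
-154 − 18 = -172;  -742 − 172 = -914;  -2654 − 914 = -3568

-3568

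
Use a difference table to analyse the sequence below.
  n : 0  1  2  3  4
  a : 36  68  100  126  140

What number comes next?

136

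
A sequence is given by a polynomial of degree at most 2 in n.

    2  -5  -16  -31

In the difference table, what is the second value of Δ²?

Δ: -7, -11, -15
Δ²: -4, -4

-4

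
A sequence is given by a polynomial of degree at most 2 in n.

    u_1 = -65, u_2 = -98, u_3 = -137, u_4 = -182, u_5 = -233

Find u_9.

D1: -33 , -39 , -45 , -51
D2: -6 , -6 , -6
The second differences are constant (-6).
-51 − 6 = -57;  -233 − 57 = -290
-57 − 6 = -63;  -290 − 63 = -353
-63 − 6 = -69;  -353 − 69 = -422
-69 − 6 = -75;  -422 − 75 = -497

-497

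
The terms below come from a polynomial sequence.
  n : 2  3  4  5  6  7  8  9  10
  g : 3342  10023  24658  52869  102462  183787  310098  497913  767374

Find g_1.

6681, 14635, 28211, 49593, 81325, 126311, 187815, 269461
7954, 13576, 21382, 31732, 44986, 61504, 81646
5622, 7806, 10350, 13254, 16518, 20142
2184, 2544, 2904, 3264, 3624
360, 360, 360, 360
The fifth differences are constant at 360.
Work back: 2184 − 360 = 1824;  5622 − 1824 = 3798;  7954 − 3798 = 4156;  6681 − 4156 = 2525;  3342 − 2525 = 817

817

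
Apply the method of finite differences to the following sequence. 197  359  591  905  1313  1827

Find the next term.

First differences: 162 , 232 , 314 , 408 , 514
Second differences: 70 , 82 , 94 , 106
Third differences: 12 , 12 , 12
The third differences are constant (12).
106 + 12 = 118;  514 + 118 = 632;  1827 + 632 = 2459

2459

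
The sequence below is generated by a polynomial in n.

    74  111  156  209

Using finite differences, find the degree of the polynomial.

2

37, 45, 53
8, 8
The second differences are constant, so the polynomial has degree 2.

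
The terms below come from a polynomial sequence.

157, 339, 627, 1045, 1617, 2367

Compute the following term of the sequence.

3319

182  288  418  572  750
106  130  154  178
24  24  24
Constant third difference = 24, so extend:
178 + 24 = 202;  750 + 202 = 952;  2367 + 952 = 3319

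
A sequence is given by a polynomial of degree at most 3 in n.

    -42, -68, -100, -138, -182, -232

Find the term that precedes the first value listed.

-26, -32, -38, -44, -50
-6, -6, -6, -6
The second differences are constant at -6.
Work back: -26 + 6 = -20;  -42 + 20 = -22

-22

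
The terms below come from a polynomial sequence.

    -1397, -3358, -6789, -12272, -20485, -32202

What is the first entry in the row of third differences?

Δ: -1961, -3431, -5483, -8213, -11717
Δ²: -1470, -2052, -2730, -3504
Δ³: -582, -678, -774
Δ⁴: -96, -96

-582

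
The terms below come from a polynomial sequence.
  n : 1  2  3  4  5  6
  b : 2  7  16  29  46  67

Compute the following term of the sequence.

92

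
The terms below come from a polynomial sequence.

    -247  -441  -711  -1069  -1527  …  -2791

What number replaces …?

-2097

Using the first 5 terms:
-194, -270, -358, -458
-76, -88, -100
-12, -12
Constant third difference = -12.
Extend forward: -100 − 12 = -112;  -458 − 112 = -570;  -1527 − 570 = -2097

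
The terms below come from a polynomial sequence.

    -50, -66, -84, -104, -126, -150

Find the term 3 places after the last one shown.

-234

-16, -18, -20, -22, -24
-2, -2, -2, -2
Second differences constant at -2.
-24 − 2 = -26;  -150 − 26 = -176
-26 − 2 = -28;  -176 − 28 = -204
-28 − 2 = -30;  -204 − 30 = -234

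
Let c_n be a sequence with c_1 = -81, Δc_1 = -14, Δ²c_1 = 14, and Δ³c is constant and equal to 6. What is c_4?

Build the table forward from the leading diagonal:
Δ³: 6  6  6  6
Δ²: 14  20  26  32
Δ: -14  0  20  46
c: -81  -95  -95  -75

-75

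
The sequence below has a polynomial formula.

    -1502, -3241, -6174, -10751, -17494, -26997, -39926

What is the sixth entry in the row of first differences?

D1: -1739, -2933, -4577, -6743, -9503, -12929
D2: -1194, -1644, -2166, -2760, -3426
D3: -450, -522, -594, -666
D4: -72, -72, -72

-12929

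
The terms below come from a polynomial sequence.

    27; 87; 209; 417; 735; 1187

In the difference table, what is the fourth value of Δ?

Δ: 60, 122, 208, 318, 452
Δ²: 62, 86, 110, 134
Δ³: 24, 24, 24

318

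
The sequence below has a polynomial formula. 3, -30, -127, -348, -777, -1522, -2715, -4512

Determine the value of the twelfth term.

-33, -97, -221, -429, -745, -1193, -1797
-64, -124, -208, -316, -448, -604
-60, -84, -108, -132, -156
-24, -24, -24, -24
Fourth differences constant at -24.
-156 − 24 = -180;  -604 − 180 = -784;  -1797 − 784 = -2581;  -4512 − 2581 = -7093
-180 − 24 = -204;  -784 − 204 = -988;  -2581 − 988 = -3569;  -7093 − 3569 = -10662
-204 − 24 = -228;  -988 − 228 = -1216;  -3569 − 1216 = -4785;  -10662 − 4785 = -15447
-228 − 24 = -252;  -1216 − 252 = -1468;  -4785 − 1468 = -6253;  -15447 − 6253 = -21700

-21700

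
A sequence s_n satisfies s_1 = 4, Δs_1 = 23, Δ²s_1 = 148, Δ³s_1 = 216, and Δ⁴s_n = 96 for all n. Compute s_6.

4239

Build the table forward from the leading diagonal:
D4: 96, 96, 96, 96, 96, 96
D3: 216, 312, 408, 504, 600, 696
D2: 148, 364, 676, 1084, 1588, 2188
D1: 23, 171, 535, 1211, 2295, 3883
s: 4, 27, 198, 733, 1944, 4239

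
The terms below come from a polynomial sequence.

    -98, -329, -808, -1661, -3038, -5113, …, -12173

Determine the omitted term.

Using the first 6 terms:
Δ: -231  -479  -853  -1377  -2075
Δ²: -248  -374  -524  -698
Δ³: -126  -150  -174
Δ⁴: -24  -24
Constant fourth difference = -24.
Extend forward: -174 − 24 = -198;  -698 − 198 = -896;  -2075 − 896 = -2971;  -5113 − 2971 = -8084

-8084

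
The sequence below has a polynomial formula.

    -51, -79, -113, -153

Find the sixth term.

-251

Δ: -28  -34  -40
Δ²: -6  -6
The second differences are constant (-6).
-40 − 6 = -46;  -153 − 46 = -199
-46 − 6 = -52;  -199 − 52 = -251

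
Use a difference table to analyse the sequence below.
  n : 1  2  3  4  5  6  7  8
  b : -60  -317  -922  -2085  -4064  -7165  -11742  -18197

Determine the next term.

D1: -257, -605, -1163, -1979, -3101, -4577, -6455
D2: -348, -558, -816, -1122, -1476, -1878
D3: -210, -258, -306, -354, -402
D4: -48, -48, -48, -48
Constant fourth difference = -48, so extend:
-402 − 48 = -450;  -1878 − 450 = -2328;  -6455 − 2328 = -8783;  -18197 − 8783 = -26980

-26980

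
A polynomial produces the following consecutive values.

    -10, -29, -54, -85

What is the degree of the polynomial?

-19, -25, -31
-6, -6
The second differences are constant, so the polynomial has degree 2.

2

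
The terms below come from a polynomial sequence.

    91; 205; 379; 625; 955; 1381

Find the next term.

1915

114 , 174 , 246 , 330 , 426
60 , 72 , 84 , 96
12 , 12 , 12
Third differences constant at 12.
96 + 12 = 108;  426 + 108 = 534;  1381 + 534 = 1915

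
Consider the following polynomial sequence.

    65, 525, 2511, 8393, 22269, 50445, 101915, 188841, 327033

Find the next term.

D1: 460, 1986, 5882, 13876, 28176, 51470, 86926, 138192
D2: 1526, 3896, 7994, 14300, 23294, 35456, 51266
D3: 2370, 4098, 6306, 8994, 12162, 15810
D4: 1728, 2208, 2688, 3168, 3648
D5: 480, 480, 480, 480
Fifth differences constant at 480.
3648 + 480 = 4128;  15810 + 4128 = 19938;  51266 + 19938 = 71204;  138192 + 71204 = 209396;  327033 + 209396 = 536429

536429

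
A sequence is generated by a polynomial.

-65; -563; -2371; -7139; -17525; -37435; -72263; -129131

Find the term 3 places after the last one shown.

-534155

D1: -498, -1808, -4768, -10386, -19910, -34828, -56868
D2: -1310, -2960, -5618, -9524, -14918, -22040
D3: -1650, -2658, -3906, -5394, -7122
D4: -1008, -1248, -1488, -1728
D5: -240, -240, -240
Fifth differences constant at -240.
-1728 − 240 = -1968;  -7122 − 1968 = -9090;  -22040 − 9090 = -31130;  -56868 − 31130 = -87998;  -129131 − 87998 = -217129
-1968 − 240 = -2208;  -9090 − 2208 = -11298;  -31130 − 11298 = -42428;  -87998 − 42428 = -130426;  -217129 − 130426 = -347555
-2208 − 240 = -2448;  -11298 − 2448 = -13746;  -42428 − 13746 = -56174;  -130426 − 56174 = -186600;  -347555 − 186600 = -534155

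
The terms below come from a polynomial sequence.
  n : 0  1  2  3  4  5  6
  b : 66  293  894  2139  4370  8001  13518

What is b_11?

D1: 227 , 601 , 1245 , 2231 , 3631 , 5517
D2: 374 , 644 , 986 , 1400 , 1886
D3: 270 , 342 , 414 , 486
D4: 72 , 72 , 72
Constant fourth difference = 72, so extend:
486 + 72 = 558;  1886 + 558 = 2444;  5517 + 2444 = 7961;  13518 + 7961 = 21479
558 + 72 = 630;  2444 + 630 = 3074;  7961 + 3074 = 11035;  21479 + 11035 = 32514
630 + 72 = 702;  3074 + 702 = 3776;  11035 + 3776 = 14811;  32514 + 14811 = 47325
702 + 72 = 774;  3776 + 774 = 4550;  14811 + 4550 = 19361;  47325 + 19361 = 66686
774 + 72 = 846;  4550 + 846 = 5396;  19361 + 5396 = 24757;  66686 + 24757 = 91443

91443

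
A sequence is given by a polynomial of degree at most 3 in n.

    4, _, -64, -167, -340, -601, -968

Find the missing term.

-13

Using the last 5 terms:
D1: -103  -173  -261  -367
D2: -70  -88  -106
D3: -18  -18
Constant third difference = -18.
Extend backward: -70 + 18 = -52;  -103 + 52 = -51;  -64 + 51 = -13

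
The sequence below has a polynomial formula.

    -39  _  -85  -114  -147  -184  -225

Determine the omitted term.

-60

Using the last 5 terms:
-29  -33  -37  -41
-4  -4  -4
Constant second difference = -4.
Extend backward: -29 + 4 = -25;  -85 + 25 = -60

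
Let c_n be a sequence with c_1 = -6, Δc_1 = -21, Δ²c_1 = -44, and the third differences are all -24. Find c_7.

-1272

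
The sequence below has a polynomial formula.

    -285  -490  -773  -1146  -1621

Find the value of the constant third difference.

First differences: -205, -283, -373, -475
Second differences: -78, -90, -102
Third differences: -12, -12

-12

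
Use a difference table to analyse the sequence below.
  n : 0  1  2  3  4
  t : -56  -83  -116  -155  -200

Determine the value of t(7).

-27, -33, -39, -45
-6, -6, -6
Constant second difference = -6, so extend:
-45 − 6 = -51;  -200 − 51 = -251
-51 − 6 = -57;  -251 − 57 = -308
-57 − 6 = -63;  -308 − 63 = -371

-371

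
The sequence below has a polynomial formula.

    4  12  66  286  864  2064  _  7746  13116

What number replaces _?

4222

Using the first 6 terms:
Δ: 8, 54, 220, 578, 1200
Δ²: 46, 166, 358, 622
Δ³: 120, 192, 264
Δ⁴: 72, 72
Constant fourth difference = 72.
Extend forward: 264 + 72 = 336;  622 + 336 = 958;  1200 + 958 = 2158;  2064 + 2158 = 4222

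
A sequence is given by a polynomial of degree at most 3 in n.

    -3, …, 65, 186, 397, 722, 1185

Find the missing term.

Using the last 5 terms:
121, 211, 325, 463
90, 114, 138
24, 24
Constant third difference = 24.
Extend backward: 90 − 24 = 66;  121 − 66 = 55;  65 − 55 = 10

10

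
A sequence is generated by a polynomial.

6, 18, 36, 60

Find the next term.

90

Δ: 12  18  24
Δ²: 6  6
The second differences are constant (6).
24 + 6 = 30;  60 + 30 = 90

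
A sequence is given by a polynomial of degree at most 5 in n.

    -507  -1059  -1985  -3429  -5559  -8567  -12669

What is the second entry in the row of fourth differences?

-24

D1: -552, -926, -1444, -2130, -3008, -4102
D2: -374, -518, -686, -878, -1094
D3: -144, -168, -192, -216
D4: -24, -24, -24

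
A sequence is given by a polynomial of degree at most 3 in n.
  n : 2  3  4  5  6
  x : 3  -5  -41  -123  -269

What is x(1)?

1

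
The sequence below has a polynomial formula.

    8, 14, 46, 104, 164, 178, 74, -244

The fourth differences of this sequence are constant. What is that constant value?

-24

Δ: 6, 32, 58, 60, 14, -104, -318
Δ²: 26, 26, 2, -46, -118, -214
Δ³: 0, -24, -48, -72, -96
Δ⁴: -24, -24, -24, -24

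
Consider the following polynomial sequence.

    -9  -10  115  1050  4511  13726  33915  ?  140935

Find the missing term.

72770

Using the first 7 terms:
Δ: -1, 125, 935, 3461, 9215, 20189
Δ²: 126, 810, 2526, 5754, 10974
Δ³: 684, 1716, 3228, 5220
Δ⁴: 1032, 1512, 1992
Δ⁵: 480, 480
Constant fifth difference = 480.
Extend forward: 1992 + 480 = 2472;  5220 + 2472 = 7692;  10974 + 7692 = 18666;  20189 + 18666 = 38855;  33915 + 38855 = 72770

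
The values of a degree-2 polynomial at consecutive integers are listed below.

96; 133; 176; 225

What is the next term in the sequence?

Δ: 37 , 43 , 49
Δ²: 6 , 6
Constant second difference = 6, so extend:
49 + 6 = 55;  225 + 55 = 280

280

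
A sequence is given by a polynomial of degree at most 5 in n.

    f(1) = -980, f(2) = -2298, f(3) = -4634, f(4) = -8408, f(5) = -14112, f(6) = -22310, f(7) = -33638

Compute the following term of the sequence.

-48804

D1: -1318  -2336  -3774  -5704  -8198  -11328
D2: -1018  -1438  -1930  -2494  -3130
D3: -420  -492  -564  -636
D4: -72  -72  -72
Fourth differences constant at -72.
-636 − 72 = -708;  -3130 − 708 = -3838;  -11328 − 3838 = -15166;  -33638 − 15166 = -48804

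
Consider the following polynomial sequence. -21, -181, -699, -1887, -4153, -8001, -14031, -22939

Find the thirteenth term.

-141729

-160  -518  -1188  -2266  -3848  -6030  -8908
-358  -670  -1078  -1582  -2182  -2878
-312  -408  -504  -600  -696
-96  -96  -96  -96
Constant fourth difference = -96, so extend:
-696 − 96 = -792;  -2878 − 792 = -3670;  -8908 − 3670 = -12578;  -22939 − 12578 = -35517
-792 − 96 = -888;  -3670 − 888 = -4558;  -12578 − 4558 = -17136;  -35517 − 17136 = -52653
-888 − 96 = -984;  -4558 − 984 = -5542;  -17136 − 5542 = -22678;  -52653 − 22678 = -75331
-984 − 96 = -1080;  -5542 − 1080 = -6622;  -22678 − 6622 = -29300;  -75331 − 29300 = -104631
-1080 − 96 = -1176;  -6622 − 1176 = -7798;  -29300 − 7798 = -37098;  -104631 − 37098 = -141729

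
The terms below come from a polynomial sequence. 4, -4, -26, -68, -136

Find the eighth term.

-556

First differences: -8, -22, -42, -68
Second differences: -14, -20, -26
Third differences: -6, -6
Third differences constant at -6.
-26 − 6 = -32;  -68 − 32 = -100;  -136 − 100 = -236
-32 − 6 = -38;  -100 − 38 = -138;  -236 − 138 = -374
-38 − 6 = -44;  -138 − 44 = -182;  -374 − 182 = -556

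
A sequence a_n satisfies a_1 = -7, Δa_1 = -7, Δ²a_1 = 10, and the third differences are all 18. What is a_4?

20

Build the table forward from the leading diagonal:
D3: 18  18  18  18
D2: 10  28  46  64
D1: -7  3  31  77
a: -7  -14  -11  20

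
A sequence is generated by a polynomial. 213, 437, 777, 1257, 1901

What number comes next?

2733

First differences: 224 , 340 , 480 , 644
Second differences: 116 , 140 , 164
Third differences: 24 , 24
Third differences constant at 24.
164 + 24 = 188;  644 + 188 = 832;  1901 + 832 = 2733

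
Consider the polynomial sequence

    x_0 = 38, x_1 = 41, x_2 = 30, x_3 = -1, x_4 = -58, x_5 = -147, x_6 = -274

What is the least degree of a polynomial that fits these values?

3

Δ: 3, -11, -31, -57, -89, -127
Δ²: -14, -20, -26, -32, -38
Δ³: -6, -6, -6, -6
The third differences are constant, so the polynomial has degree 3.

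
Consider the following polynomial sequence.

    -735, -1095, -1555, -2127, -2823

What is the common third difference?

-12

D1: -360, -460, -572, -696
D2: -100, -112, -124
D3: -12, -12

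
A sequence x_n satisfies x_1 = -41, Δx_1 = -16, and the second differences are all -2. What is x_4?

Build the table forward from the leading diagonal:
D2: -2  -2  -2  -2
D1: -16  -18  -20  -22
x: -41  -57  -75  -95

-95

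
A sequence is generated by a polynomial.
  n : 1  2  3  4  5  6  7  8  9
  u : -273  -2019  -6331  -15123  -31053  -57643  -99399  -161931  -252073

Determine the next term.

D1: -1746, -4312, -8792, -15930, -26590, -41756, -62532, -90142
D2: -2566, -4480, -7138, -10660, -15166, -20776, -27610
D3: -1914, -2658, -3522, -4506, -5610, -6834
D4: -744, -864, -984, -1104, -1224
D5: -120, -120, -120, -120
Constant fifth difference = -120, so extend:
-1224 − 120 = -1344;  -6834 − 1344 = -8178;  -27610 − 8178 = -35788;  -90142 − 35788 = -125930;  -252073 − 125930 = -378003

-378003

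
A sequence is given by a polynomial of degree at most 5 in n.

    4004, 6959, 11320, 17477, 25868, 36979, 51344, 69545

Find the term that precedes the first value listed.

2113

D1: 2955, 4361, 6157, 8391, 11111, 14365, 18201
D2: 1406, 1796, 2234, 2720, 3254, 3836
D3: 390, 438, 486, 534, 582
D4: 48, 48, 48, 48
The fourth differences are constant at 48.
Work back: 390 − 48 = 342;  1406 − 342 = 1064;  2955 − 1064 = 1891;  4004 − 1891 = 2113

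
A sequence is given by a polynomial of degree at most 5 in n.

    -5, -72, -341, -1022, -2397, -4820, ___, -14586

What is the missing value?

Using the first 6 terms:
-67  -269  -681  -1375  -2423
-202  -412  -694  -1048
-210  -282  -354
-72  -72
Constant fourth difference = -72.
Extend forward: -354 − 72 = -426;  -1048 − 426 = -1474;  -2423 − 1474 = -3897;  -4820 − 3897 = -8717

-8717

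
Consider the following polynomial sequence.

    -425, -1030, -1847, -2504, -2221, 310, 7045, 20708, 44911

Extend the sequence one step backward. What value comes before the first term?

-116

Δ: -605, -817, -657, 283, 2531, 6735, 13663, 24203
Δ²: -212, 160, 940, 2248, 4204, 6928, 10540
Δ³: 372, 780, 1308, 1956, 2724, 3612
Δ⁴: 408, 528, 648, 768, 888
Δ⁵: 120, 120, 120, 120
The fifth differences are constant at 120.
Work back: 408 − 120 = 288;  372 − 288 = 84;  -212 − 84 = -296;  -605 + 296 = -309;  -425 + 309 = -116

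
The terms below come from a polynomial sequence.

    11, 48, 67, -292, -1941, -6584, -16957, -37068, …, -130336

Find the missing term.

-72437

Using the first 8 terms:
Δ: 37, 19, -359, -1649, -4643, -10373, -20111
Δ²: -18, -378, -1290, -2994, -5730, -9738
Δ³: -360, -912, -1704, -2736, -4008
Δ⁴: -552, -792, -1032, -1272
Δ⁵: -240, -240, -240
Constant fifth difference = -240.
Extend forward: -1272 − 240 = -1512;  -4008 − 1512 = -5520;  -9738 − 5520 = -15258;  -20111 − 15258 = -35369;  -37068 − 35369 = -72437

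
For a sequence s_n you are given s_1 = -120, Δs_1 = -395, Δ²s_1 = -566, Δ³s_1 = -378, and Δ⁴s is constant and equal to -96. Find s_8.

-31361

Build the table forward from the leading diagonal:
Δ⁴: -96  -96  -96  -96  -96  -96  -96  -96
Δ³: -378  -474  -570  -666  -762  -858  -954  -1050
Δ²: -566  -944  -1418  -1988  -2654  -3416  -4274  -5228
Δ: -395  -961  -1905  -3323  -5311  -7965  -11381  -15655
s: -120  -515  -1476  -3381  -6704  -12015  -19980  -31361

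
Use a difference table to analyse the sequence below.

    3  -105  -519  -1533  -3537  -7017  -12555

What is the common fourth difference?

Δ: -108, -414, -1014, -2004, -3480, -5538
Δ²: -306, -600, -990, -1476, -2058
Δ³: -294, -390, -486, -582
Δ⁴: -96, -96, -96

-96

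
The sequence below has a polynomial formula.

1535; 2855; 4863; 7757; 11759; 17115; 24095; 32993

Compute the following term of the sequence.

44127

Δ: 1320 , 2008 , 2894 , 4002 , 5356 , 6980 , 8898
Δ²: 688 , 886 , 1108 , 1354 , 1624 , 1918
Δ³: 198 , 222 , 246 , 270 , 294
Δ⁴: 24 , 24 , 24 , 24
Fourth differences constant at 24.
294 + 24 = 318;  1918 + 318 = 2236;  8898 + 2236 = 11134;  32993 + 11134 = 44127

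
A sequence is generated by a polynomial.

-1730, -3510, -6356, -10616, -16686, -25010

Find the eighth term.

Δ: -1780, -2846, -4260, -6070, -8324
Δ²: -1066, -1414, -1810, -2254
Δ³: -348, -396, -444
Δ⁴: -48, -48
Fourth differences constant at -48.
-444 − 48 = -492;  -2254 − 492 = -2746;  -8324 − 2746 = -11070;  -25010 − 11070 = -36080
-492 − 48 = -540;  -2746 − 540 = -3286;  -11070 − 3286 = -14356;  -36080 − 14356 = -50436

-50436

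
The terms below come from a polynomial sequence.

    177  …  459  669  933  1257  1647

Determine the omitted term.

297

Using the last 5 terms:
Δ: 210, 264, 324, 390
Δ²: 54, 60, 66
Δ³: 6, 6
Constant third difference = 6.
Extend backward: 54 − 6 = 48;  210 − 48 = 162;  459 − 162 = 297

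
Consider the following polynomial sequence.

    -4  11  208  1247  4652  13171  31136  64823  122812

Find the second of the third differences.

1524

First differences: 15, 197, 1039, 3405, 8519, 17965, 33687, 57989
Second differences: 182, 842, 2366, 5114, 9446, 15722, 24302
Third differences: 660, 1524, 2748, 4332, 6276, 8580
Fourth differences: 864, 1224, 1584, 1944, 2304
Fifth differences: 360, 360, 360, 360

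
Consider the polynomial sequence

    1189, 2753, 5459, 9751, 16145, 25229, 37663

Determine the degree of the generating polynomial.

4

First differences: 1564, 2706, 4292, 6394, 9084, 12434
Second differences: 1142, 1586, 2102, 2690, 3350
Third differences: 444, 516, 588, 660
Fourth differences: 72, 72, 72
The fourth differences are constant, so the polynomial has degree 4.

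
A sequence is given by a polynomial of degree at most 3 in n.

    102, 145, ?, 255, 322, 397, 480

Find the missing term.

Using the last 4 terms:
Δ: 67, 75, 83
Δ²: 8, 8
Constant second difference = 8.
Extend backward: 67 − 8 = 59;  255 − 59 = 196

196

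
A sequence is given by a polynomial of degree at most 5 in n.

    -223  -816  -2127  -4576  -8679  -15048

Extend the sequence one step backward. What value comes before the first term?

-593, -1311, -2449, -4103, -6369
-718, -1138, -1654, -2266
-420, -516, -612
-96, -96
The fourth differences are constant at -96.
Work back: -420 + 96 = -324;  -718 + 324 = -394;  -593 + 394 = -199;  -223 + 199 = -24

-24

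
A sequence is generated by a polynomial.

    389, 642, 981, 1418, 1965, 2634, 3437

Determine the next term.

D1: 253, 339, 437, 547, 669, 803
D2: 86, 98, 110, 122, 134
D3: 12, 12, 12, 12
Constant third difference = 12, so extend:
134 + 12 = 146;  803 + 146 = 949;  3437 + 949 = 4386

4386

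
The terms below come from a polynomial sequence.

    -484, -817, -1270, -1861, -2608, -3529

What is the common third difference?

Δ: -333, -453, -591, -747, -921
Δ²: -120, -138, -156, -174
Δ³: -18, -18, -18

-18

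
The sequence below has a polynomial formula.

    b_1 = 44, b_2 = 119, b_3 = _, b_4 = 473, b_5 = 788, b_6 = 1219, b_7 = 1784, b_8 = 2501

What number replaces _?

Using the last 5 terms:
D1: 315, 431, 565, 717
D2: 116, 134, 152
D3: 18, 18
Constant third difference = 18.
Extend backward: 116 − 18 = 98;  315 − 98 = 217;  473 − 217 = 256

256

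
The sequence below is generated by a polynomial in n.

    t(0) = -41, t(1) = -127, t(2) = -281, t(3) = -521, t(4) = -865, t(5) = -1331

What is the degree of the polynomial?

3

-86, -154, -240, -344, -466
-68, -86, -104, -122
-18, -18, -18
The third differences are constant, so the polynomial has degree 3.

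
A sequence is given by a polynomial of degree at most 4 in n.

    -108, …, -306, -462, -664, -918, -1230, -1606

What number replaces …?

Using the last 6 terms:
First differences: -156, -202, -254, -312, -376
Second differences: -46, -52, -58, -64
Third differences: -6, -6, -6
Constant third difference = -6.
Extend backward: -46 + 6 = -40;  -156 + 40 = -116;  -306 + 116 = -190

-190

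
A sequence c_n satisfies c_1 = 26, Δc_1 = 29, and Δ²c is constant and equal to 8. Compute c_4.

Build the table forward from the leading diagonal:
Second differences: 8  8  8  8
First differences: 29  37  45  53
c: 26  55  92  137

137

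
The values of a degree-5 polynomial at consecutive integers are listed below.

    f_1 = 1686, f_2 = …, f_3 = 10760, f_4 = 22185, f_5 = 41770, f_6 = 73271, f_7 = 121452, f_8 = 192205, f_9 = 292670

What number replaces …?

Using the last 7 terms:
D1: 11425, 19585, 31501, 48181, 70753, 100465
D2: 8160, 11916, 16680, 22572, 29712
D3: 3756, 4764, 5892, 7140
D4: 1008, 1128, 1248
D5: 120, 120
Constant fifth difference = 120.
Extend backward: 1008 − 120 = 888;  3756 − 888 = 2868;  8160 − 2868 = 5292;  11425 − 5292 = 6133;  10760 − 6133 = 4627

4627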